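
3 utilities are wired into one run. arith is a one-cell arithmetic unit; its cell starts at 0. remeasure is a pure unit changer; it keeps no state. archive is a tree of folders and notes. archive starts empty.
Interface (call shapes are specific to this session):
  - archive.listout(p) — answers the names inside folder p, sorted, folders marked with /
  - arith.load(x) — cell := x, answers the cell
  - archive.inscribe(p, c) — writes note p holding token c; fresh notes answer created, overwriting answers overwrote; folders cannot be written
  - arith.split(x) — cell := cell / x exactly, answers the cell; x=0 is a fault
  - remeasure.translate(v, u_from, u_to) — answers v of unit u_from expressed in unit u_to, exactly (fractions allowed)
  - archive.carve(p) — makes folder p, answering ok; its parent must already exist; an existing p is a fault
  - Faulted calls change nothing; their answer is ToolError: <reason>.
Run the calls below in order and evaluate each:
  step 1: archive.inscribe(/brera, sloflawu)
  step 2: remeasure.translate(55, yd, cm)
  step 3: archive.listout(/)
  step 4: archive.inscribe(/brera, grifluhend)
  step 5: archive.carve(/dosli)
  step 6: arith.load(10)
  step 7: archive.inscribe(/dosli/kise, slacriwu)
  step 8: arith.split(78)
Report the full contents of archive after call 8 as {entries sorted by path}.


>>> archive.inscribe p: /brera c: sloflawu
[out] created
>>> remeasure.translate v: 55 u_from: yd u_to: cm
[out] 25146/5
>>> archive.listout p: /
[out] [brera]
>>> archive.inscribe p: /brera c: grifluhend
[out] overwrote
>>> archive.carve p: /dosli
[out] ok
>>> arith.load x: 10
[out] 10
>>> archive.inscribe p: /dosli/kise c: slacriwu
[out] created
>>> arith.split x: 78
[out] 5/39

Answer: {brera=grifluhend, dosli/, dosli/kise=slacriwu}


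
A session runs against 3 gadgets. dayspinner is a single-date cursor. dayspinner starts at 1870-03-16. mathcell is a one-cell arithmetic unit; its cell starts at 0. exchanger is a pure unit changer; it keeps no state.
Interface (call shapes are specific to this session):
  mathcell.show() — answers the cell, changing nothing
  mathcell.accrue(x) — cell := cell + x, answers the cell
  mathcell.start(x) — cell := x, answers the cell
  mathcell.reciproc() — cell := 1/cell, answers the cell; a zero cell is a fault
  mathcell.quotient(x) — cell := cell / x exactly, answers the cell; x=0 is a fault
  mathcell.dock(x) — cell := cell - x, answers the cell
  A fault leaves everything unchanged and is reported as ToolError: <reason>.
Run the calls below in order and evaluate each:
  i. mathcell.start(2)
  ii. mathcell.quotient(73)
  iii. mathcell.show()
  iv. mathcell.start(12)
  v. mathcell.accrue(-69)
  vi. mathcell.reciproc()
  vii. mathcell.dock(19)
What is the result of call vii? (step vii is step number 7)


Answer: -1084/57

Derivation:
[in] mathcell.start x: 2
  2
[in] mathcell.quotient x: 73
  2/73
[in] mathcell.show
  2/73
[in] mathcell.start x: 12
  12
[in] mathcell.accrue x: -69
  -57
[in] mathcell.reciproc
  -1/57
[in] mathcell.dock x: 19
  -1084/57


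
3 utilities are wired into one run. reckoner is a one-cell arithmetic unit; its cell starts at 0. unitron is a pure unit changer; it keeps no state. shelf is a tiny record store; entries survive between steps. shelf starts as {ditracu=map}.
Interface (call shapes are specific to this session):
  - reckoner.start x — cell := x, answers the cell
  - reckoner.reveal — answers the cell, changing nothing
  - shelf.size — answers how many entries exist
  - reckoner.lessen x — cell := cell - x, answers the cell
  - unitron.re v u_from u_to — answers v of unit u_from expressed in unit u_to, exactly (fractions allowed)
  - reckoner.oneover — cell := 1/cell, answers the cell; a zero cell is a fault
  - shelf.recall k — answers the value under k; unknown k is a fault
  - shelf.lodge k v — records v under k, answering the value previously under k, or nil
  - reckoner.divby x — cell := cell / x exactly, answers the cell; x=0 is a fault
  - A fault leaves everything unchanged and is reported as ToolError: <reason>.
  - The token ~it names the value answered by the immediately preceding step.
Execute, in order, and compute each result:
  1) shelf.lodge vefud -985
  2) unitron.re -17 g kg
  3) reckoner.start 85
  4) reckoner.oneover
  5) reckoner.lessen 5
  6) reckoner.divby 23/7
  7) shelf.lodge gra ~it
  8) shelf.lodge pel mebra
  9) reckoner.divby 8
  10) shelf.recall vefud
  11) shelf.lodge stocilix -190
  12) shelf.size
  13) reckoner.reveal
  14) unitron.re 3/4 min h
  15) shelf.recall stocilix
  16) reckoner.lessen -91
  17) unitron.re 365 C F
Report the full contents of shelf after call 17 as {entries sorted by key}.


Answer: {ditracu=map, gra=-2968/1955, pel=mebra, stocilix=-190, vefud=-985}

Derivation:
Step: shelf.lodge[k→vefud; v→-985]
Result: nil
Step: unitron.re[v→-17; u_from→g; u_to→kg]
Result: -17/1000
Step: reckoner.start[x→85]
Result: 85
Step: reckoner.oneover[]
Result: 1/85
Step: reckoner.lessen[x→5]
Result: -424/85
Step: reckoner.divby[x→23/7]
Result: -2968/1955
Step: shelf.lodge[k→gra; v→~it]
Result: nil
Step: shelf.lodge[k→pel; v→mebra]
Result: nil
Step: reckoner.divby[x→8]
Result: -371/1955
Step: shelf.recall[k→vefud]
Result: -985
Step: shelf.lodge[k→stocilix; v→-190]
Result: nil
Step: shelf.size[]
Result: 5
Step: reckoner.reveal[]
Result: -371/1955
Step: unitron.re[v→3/4; u_from→min; u_to→h]
Result: 1/80
Step: shelf.recall[k→stocilix]
Result: -190
Step: reckoner.lessen[x→-91]
Result: 177534/1955
Step: unitron.re[v→365; u_from→C; u_to→F]
Result: 689


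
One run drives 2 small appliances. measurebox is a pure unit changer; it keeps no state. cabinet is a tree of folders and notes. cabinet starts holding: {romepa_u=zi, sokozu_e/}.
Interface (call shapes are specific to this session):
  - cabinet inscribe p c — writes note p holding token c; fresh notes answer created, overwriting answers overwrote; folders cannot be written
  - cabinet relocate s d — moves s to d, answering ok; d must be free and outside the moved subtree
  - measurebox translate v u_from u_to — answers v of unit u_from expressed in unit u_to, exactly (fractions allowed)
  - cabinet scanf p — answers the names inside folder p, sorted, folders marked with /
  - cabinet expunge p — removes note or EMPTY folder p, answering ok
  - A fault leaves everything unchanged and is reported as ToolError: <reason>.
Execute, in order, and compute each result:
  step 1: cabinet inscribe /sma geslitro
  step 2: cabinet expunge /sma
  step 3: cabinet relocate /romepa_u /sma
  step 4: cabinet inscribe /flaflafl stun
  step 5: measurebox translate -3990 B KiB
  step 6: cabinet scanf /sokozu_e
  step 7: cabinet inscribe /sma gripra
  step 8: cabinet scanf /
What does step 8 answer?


Answer: [flaflafl, sma, sokozu_e/]

Derivation:
Next I call cabinet inscribe using /sma, geslitro, — result: created.
Next I call cabinet expunge using /sma, and observe ok.
I invoke cabinet relocate using /romepa_u, /sma, — result: ok.
I run cabinet inscribe using /flaflafl, stun, and get created.
Using measurebox translate using -3990, B, KiB: -1995/512.
Now I run cabinet scanf using /sokozu_e, and get [].
Then cabinet inscribe using /sma, gripra, which returns overwrote.
Now I run cabinet scanf using /, and get [flaflafl, sma, sokozu_e/].


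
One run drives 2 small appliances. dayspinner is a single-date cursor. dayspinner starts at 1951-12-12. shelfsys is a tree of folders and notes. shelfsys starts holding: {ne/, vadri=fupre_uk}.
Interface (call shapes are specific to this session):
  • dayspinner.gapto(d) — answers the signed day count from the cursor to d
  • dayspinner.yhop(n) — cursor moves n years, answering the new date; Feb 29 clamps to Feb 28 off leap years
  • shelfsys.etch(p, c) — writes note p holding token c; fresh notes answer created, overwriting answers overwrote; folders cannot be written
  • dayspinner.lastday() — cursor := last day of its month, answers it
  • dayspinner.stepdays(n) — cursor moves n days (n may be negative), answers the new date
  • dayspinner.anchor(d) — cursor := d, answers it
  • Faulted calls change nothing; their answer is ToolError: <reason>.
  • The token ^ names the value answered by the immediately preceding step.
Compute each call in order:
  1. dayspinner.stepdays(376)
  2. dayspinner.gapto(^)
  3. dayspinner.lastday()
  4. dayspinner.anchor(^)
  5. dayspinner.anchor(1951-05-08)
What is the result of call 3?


-- dayspinner.stepdays(n→376) : 1952-12-22
-- dayspinner.gapto(d→^) : 0
-- dayspinner.lastday() : 1952-12-31
-- dayspinner.anchor(d→^) : 1952-12-31
-- dayspinner.anchor(d→1951-05-08) : 1951-05-08

Answer: 1952-12-31


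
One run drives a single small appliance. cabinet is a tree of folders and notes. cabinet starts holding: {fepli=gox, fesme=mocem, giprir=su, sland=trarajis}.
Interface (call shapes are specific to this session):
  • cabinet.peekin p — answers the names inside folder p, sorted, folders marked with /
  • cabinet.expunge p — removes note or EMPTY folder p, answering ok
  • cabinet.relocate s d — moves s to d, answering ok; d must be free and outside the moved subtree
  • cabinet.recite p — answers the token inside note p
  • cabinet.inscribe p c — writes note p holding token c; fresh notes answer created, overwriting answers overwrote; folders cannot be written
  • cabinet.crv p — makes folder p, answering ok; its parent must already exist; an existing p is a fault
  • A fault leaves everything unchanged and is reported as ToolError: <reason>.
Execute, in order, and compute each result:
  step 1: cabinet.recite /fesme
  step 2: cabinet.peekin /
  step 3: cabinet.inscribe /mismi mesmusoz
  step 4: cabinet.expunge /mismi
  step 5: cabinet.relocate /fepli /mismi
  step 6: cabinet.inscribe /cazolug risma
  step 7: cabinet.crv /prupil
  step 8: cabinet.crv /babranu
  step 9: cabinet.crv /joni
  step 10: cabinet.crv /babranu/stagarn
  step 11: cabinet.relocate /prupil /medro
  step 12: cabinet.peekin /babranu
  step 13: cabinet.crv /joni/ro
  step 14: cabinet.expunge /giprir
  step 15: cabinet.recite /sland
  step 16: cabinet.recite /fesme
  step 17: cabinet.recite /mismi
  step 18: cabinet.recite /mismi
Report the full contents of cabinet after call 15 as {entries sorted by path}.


$ cabinet.recite p→/fesme
  mocem
$ cabinet.peekin p→/
  [fepli, fesme, giprir, sland]
$ cabinet.inscribe p→/mismi c→mesmusoz
  created
$ cabinet.expunge p→/mismi
  ok
$ cabinet.relocate s→/fepli d→/mismi
  ok
$ cabinet.inscribe p→/cazolug c→risma
  created
$ cabinet.crv p→/prupil
  ok
$ cabinet.crv p→/babranu
  ok
$ cabinet.crv p→/joni
  ok
$ cabinet.crv p→/babranu/stagarn
  ok
$ cabinet.relocate s→/prupil d→/medro
  ok
$ cabinet.peekin p→/babranu
  [stagarn/]
$ cabinet.crv p→/joni/ro
  ok
$ cabinet.expunge p→/giprir
  ok
$ cabinet.recite p→/sland
  trarajis
$ cabinet.recite p→/fesme
  mocem
$ cabinet.recite p→/mismi
  gox
$ cabinet.recite p→/mismi
  gox

Answer: {babranu/, babranu/stagarn/, cazolug=risma, fesme=mocem, joni/, joni/ro/, medro/, mismi=gox, sland=trarajis}


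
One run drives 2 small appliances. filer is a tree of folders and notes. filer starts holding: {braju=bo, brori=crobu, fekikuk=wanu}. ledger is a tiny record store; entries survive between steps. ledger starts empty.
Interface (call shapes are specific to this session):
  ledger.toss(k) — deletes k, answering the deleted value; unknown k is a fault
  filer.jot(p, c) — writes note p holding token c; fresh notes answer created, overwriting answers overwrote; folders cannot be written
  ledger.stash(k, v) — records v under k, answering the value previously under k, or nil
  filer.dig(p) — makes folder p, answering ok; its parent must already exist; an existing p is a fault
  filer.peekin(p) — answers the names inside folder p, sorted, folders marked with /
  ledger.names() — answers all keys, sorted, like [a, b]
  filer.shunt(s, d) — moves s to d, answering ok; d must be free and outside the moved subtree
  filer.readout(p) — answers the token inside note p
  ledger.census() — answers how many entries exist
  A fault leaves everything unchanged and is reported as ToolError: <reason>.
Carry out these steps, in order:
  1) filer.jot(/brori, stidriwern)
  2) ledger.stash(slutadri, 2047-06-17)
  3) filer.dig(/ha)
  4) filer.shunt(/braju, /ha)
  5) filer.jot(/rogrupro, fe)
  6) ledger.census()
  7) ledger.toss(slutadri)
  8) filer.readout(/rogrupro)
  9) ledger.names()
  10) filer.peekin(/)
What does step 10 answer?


Answer: [braju, brori, fekikuk, ha/, rogrupro]

Derivation:
I try jot with /brori, stidriwern, — result: overwrote.
Calling stash with slutadri, 2047-06-17, and observe nil.
I run dig with /ha, → ok.
I run shunt with /braju, /ha, giving ToolError: exists.
Next I call jot with /rogrupro, fe, and observe created.
I invoke census, which returns 1.
Calling toss with slutadri, giving 2047-06-17.
Now I run readout with /rogrupro, and observe fe.
I try names(), and observe [].
I run peekin with /, and get [braju, brori, fekikuk, ha/, rogrupro].


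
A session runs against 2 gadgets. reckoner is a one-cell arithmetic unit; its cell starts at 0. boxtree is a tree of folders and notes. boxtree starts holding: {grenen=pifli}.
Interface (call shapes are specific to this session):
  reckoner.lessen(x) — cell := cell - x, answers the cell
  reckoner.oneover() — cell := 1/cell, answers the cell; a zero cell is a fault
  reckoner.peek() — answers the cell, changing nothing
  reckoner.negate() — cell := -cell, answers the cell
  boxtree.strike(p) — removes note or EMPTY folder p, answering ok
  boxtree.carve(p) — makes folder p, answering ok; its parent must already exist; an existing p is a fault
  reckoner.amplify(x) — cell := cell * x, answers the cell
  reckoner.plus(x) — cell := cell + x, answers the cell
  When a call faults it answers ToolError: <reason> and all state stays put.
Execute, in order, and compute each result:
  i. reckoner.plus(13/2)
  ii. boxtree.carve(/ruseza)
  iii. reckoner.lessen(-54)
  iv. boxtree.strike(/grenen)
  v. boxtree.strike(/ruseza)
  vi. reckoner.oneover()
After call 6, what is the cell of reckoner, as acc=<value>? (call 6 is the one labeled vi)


% plus x→13/2
:: 13/2
% carve p→/ruseza
:: ok
% lessen x→-54
:: 121/2
% strike p→/grenen
:: ok
% strike p→/ruseza
:: ok
% oneover
:: 2/121

Answer: acc=2/121


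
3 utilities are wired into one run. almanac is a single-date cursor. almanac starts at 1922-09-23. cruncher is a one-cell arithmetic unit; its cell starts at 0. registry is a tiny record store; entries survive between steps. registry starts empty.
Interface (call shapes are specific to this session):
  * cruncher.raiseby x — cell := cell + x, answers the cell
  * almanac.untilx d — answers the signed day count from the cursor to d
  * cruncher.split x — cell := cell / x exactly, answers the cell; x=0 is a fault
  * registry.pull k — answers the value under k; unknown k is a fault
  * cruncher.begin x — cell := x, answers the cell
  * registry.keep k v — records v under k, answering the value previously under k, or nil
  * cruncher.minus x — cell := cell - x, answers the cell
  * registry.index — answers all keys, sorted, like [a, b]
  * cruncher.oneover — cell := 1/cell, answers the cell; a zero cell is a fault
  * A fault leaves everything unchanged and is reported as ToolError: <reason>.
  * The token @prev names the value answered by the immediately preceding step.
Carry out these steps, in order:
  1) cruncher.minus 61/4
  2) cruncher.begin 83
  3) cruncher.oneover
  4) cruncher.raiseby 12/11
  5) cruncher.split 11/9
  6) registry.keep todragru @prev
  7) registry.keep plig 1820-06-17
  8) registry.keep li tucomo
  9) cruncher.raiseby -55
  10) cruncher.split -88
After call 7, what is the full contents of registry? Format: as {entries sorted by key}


Answer: {plig=1820-06-17, todragru=9063/10043}

Derivation:
·→ minus(x: 61/4)
·← -61/4
·→ begin(x: 83)
·← 83
·→ oneover()
·← 1/83
·→ raiseby(x: 12/11)
·← 1007/913
·→ split(x: 11/9)
·← 9063/10043
·→ keep(k: todragru, v: @prev)
·← nil
·→ keep(k: plig, v: 1820-06-17)
·← nil
·→ keep(k: li, v: tucomo)
·← nil
·→ raiseby(x: -55)
·← -543302/10043
·→ split(x: -88)
·← 271651/441892


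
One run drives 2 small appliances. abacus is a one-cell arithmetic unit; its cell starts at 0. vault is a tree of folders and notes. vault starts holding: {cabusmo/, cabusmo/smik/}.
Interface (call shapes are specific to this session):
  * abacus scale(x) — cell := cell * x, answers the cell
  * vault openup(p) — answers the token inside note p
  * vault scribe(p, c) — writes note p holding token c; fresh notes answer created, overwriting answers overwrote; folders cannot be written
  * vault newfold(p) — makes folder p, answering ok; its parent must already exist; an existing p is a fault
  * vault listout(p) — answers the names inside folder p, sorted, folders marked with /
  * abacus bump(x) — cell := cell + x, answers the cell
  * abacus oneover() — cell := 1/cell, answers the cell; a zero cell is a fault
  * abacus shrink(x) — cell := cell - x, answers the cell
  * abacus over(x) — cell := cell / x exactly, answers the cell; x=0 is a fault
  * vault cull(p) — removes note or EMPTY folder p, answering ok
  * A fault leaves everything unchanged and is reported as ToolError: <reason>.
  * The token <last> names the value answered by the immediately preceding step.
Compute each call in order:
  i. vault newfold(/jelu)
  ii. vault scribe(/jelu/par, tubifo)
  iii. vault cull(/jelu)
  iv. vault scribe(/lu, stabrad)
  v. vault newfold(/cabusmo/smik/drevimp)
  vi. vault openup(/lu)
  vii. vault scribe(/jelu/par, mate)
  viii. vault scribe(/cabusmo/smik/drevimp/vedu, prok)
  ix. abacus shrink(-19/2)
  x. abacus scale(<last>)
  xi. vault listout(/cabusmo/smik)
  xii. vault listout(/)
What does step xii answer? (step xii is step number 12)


# vault newfold(p: /jelu) == ok
# vault scribe(p: /jelu/par, c: tubifo) == created
# vault cull(p: /jelu) == ToolError: not empty
# vault scribe(p: /lu, c: stabrad) == created
# vault newfold(p: /cabusmo/smik/drevimp) == ok
# vault openup(p: /lu) == stabrad
# vault scribe(p: /jelu/par, c: mate) == overwrote
# vault scribe(p: /cabusmo/smik/drevimp/vedu, c: prok) == created
# abacus shrink(x: -19/2) == 19/2
# abacus scale(x: <last>) == 361/4
# vault listout(p: /cabusmo/smik) == [drevimp/]
# vault listout(p: /) == [cabusmo/, jelu/, lu]

Answer: [cabusmo/, jelu/, lu]


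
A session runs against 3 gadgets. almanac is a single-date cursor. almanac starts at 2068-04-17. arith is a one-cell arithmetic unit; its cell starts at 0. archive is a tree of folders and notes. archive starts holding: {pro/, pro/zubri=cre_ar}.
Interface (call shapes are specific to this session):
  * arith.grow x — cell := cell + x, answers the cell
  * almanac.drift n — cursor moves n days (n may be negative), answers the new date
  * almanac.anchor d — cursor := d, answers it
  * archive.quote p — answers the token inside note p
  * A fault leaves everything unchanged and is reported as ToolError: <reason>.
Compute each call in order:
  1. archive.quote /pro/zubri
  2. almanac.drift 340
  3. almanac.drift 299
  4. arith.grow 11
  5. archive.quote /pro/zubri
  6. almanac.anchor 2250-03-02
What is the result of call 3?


Answer: 2070-01-16

Derivation:
Act: archive.quote[p=/pro/zubri]
Obs: cre_ar
Act: almanac.drift[n=340]
Obs: 2069-03-23
Act: almanac.drift[n=299]
Obs: 2070-01-16
Act: arith.grow[x=11]
Obs: 11
Act: archive.quote[p=/pro/zubri]
Obs: cre_ar
Act: almanac.anchor[d=2250-03-02]
Obs: 2250-03-02


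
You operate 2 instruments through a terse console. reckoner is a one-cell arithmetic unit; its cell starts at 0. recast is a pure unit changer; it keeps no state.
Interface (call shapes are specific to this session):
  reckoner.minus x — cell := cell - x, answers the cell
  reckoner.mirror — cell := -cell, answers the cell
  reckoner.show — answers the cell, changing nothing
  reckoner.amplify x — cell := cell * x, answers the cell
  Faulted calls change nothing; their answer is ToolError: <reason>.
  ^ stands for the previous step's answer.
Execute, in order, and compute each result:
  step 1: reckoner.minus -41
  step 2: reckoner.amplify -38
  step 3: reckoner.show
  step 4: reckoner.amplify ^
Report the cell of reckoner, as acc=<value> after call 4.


Answer: acc=2427364

Derivation:
I use reckoner.minus passing x: -41, and see 41.
Now I run reckoner.amplify passing x: -38, and see -1558.
I run reckoner.show(), and get -1558.
I call reckoner.amplify passing x: ^, yielding 2427364.


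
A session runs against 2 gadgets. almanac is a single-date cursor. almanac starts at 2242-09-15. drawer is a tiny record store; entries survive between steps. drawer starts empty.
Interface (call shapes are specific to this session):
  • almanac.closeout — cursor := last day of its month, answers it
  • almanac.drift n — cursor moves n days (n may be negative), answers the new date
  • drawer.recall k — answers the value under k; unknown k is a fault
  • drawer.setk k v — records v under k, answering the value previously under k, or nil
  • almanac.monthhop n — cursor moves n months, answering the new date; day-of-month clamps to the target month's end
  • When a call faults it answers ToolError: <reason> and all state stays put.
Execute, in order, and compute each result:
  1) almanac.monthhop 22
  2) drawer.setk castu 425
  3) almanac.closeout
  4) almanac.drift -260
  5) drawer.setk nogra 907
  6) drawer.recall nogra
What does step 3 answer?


>>> almanac.monthhop n→22
  2244-07-15
>>> drawer.setk k→castu v→425
  nil
>>> almanac.closeout
  2244-07-31
>>> almanac.drift n→-260
  2243-11-14
>>> drawer.setk k→nogra v→907
  nil
>>> drawer.recall k→nogra
  907

Answer: 2244-07-31


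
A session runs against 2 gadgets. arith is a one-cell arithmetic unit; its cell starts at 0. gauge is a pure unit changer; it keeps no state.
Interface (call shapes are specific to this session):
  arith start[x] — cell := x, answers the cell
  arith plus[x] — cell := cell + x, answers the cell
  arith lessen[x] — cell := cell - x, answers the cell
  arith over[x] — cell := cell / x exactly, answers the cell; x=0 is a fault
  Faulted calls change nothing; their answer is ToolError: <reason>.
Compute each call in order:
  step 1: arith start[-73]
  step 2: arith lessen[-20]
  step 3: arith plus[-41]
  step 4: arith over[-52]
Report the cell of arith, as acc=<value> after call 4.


Act: arith start[x=-73]
Obs: -73
Act: arith lessen[x=-20]
Obs: -53
Act: arith plus[x=-41]
Obs: -94
Act: arith over[x=-52]
Obs: 47/26

Answer: acc=47/26


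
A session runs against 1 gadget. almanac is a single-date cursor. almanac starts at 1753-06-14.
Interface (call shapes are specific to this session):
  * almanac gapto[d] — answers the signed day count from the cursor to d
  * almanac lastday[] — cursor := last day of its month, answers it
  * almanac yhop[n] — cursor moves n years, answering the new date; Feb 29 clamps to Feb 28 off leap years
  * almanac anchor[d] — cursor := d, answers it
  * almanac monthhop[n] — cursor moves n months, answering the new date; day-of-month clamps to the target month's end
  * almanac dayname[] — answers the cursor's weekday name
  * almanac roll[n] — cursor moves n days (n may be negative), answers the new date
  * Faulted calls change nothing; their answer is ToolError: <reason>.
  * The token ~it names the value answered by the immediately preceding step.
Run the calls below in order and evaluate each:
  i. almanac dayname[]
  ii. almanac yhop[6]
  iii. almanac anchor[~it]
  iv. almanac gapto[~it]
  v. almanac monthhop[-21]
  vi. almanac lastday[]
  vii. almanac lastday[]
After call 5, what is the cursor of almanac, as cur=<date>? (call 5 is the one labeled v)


Answer: cur=1757-09-14

Derivation:
I use almanac dayname, → Thursday.
Invoking almanac yhop on 6, — result: 1759-06-14.
I invoke almanac anchor on ~it: 1759-06-14.
Now I run almanac gapto on ~it: 0.
I run almanac monthhop on -21, — result: 1757-09-14.
Calling almanac lastday, which returns 1757-09-30.
I invoke almanac lastday(), and observe 1757-09-30.


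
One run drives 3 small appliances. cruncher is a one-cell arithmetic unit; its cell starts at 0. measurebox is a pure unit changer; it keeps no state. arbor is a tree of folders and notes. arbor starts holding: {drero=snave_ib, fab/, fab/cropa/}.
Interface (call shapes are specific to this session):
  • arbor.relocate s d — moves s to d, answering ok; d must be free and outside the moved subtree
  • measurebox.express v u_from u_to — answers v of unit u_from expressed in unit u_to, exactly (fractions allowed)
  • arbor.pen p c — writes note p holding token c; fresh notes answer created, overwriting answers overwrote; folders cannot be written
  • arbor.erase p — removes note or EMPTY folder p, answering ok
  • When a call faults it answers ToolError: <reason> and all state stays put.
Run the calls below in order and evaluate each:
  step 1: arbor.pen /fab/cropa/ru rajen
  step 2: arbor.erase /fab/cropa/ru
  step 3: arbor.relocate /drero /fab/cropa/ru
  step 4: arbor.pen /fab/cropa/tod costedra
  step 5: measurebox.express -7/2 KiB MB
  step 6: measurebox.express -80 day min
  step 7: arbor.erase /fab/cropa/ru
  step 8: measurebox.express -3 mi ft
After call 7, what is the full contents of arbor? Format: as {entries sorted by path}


Answer: {fab/, fab/cropa/, fab/cropa/tod=costedra}

Derivation:
I call pen(p='/fab/cropa/ru', c='rajen'): created.
I invoke erase(p='/fab/cropa/ru'), yielding ok.
I run relocate(s='/drero', d='/fab/cropa/ru'), → ok.
I call pen(p='/fab/cropa/tod', c='costedra'), and see created.
I try express(v='-7/2', u_from='KiB', u_to='MB'), giving -56/15625.
Using express(v='-80', u_from='day', u_to='min'), and get -115200.
I invoke erase(p='/fab/cropa/ru'): ok.
Next I call express(v='-3', u_from='mi', u_to='ft'), and see -15840.


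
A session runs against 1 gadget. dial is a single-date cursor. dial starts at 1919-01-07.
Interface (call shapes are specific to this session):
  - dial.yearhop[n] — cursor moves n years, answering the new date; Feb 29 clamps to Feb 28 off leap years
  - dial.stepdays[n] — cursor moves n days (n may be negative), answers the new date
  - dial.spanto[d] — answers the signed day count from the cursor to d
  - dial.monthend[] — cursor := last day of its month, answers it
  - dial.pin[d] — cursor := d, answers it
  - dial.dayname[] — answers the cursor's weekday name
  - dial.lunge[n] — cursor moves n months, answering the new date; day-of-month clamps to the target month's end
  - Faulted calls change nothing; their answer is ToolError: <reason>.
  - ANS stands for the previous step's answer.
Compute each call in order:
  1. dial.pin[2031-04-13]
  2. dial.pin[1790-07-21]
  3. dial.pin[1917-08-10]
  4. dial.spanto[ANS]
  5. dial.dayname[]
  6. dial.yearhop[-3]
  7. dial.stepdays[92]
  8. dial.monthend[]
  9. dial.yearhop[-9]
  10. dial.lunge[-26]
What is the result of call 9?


Answer: 1905-11-30

Derivation:
Next I call dial.pin passing d: 2031-04-13, and observe 2031-04-13.
Now I run dial.pin passing d: 1790-07-21, which returns 1790-07-21.
Then dial.pin passing d: 1917-08-10, and observe 1917-08-10.
I try dial.spanto passing d: ANS, which returns 0.
Now I run dial.dayname(), and get Friday.
I try dial.yearhop passing n: -3, which returns 1914-08-10.
I call dial.stepdays passing n: 92: 1914-11-10.
Now I run dial.monthend(), which returns 1914-11-30.
Calling dial.yearhop passing n: -9, yielding 1905-11-30.
I try dial.lunge passing n: -26, and get 1903-09-30.


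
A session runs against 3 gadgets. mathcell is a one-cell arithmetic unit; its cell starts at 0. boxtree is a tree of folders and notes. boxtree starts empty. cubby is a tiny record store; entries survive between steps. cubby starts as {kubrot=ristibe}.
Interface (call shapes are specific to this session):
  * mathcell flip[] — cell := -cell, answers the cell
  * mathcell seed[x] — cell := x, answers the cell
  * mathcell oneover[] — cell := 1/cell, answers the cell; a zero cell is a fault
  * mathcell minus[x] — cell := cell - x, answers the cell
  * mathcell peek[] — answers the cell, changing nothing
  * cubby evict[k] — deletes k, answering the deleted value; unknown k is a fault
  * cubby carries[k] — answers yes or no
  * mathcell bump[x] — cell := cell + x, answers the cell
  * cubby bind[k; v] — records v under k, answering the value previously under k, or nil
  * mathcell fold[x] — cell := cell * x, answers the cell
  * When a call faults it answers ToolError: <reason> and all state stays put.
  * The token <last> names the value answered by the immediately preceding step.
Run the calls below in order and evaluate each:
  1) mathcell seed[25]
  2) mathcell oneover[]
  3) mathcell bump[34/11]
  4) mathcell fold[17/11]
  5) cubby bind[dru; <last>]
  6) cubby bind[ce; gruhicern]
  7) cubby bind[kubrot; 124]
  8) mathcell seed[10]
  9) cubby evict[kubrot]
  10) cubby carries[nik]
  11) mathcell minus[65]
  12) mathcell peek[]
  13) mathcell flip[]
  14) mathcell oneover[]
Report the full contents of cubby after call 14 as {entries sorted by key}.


~$ mathcell seed 25
= 25
~$ mathcell oneover
= 1/25
~$ mathcell bump 34/11
= 861/275
~$ mathcell fold 17/11
= 14637/3025
~$ cubby bind dru <last>
= nil
~$ cubby bind ce gruhicern
= nil
~$ cubby bind kubrot 124
= ristibe
~$ mathcell seed 10
= 10
~$ cubby evict kubrot
= 124
~$ cubby carries nik
= no
~$ mathcell minus 65
= -55
~$ mathcell peek
= -55
~$ mathcell flip
= 55
~$ mathcell oneover
= 1/55

Answer: {ce=gruhicern, dru=14637/3025}


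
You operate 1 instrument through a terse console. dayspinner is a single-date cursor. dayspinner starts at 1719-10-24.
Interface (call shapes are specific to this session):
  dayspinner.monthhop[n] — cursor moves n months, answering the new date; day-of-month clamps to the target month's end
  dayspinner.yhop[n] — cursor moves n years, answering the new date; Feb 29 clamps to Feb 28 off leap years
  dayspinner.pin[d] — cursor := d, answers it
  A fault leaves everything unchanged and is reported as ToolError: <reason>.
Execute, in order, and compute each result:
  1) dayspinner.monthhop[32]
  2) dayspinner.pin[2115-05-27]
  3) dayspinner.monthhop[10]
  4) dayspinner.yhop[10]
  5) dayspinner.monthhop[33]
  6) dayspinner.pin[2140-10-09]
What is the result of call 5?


>> dayspinner.monthhop(32)
<< 1722-06-24
>> dayspinner.pin(2115-05-27)
<< 2115-05-27
>> dayspinner.monthhop(10)
<< 2116-03-27
>> dayspinner.yhop(10)
<< 2126-03-27
>> dayspinner.monthhop(33)
<< 2128-12-27
>> dayspinner.pin(2140-10-09)
<< 2140-10-09

Answer: 2128-12-27


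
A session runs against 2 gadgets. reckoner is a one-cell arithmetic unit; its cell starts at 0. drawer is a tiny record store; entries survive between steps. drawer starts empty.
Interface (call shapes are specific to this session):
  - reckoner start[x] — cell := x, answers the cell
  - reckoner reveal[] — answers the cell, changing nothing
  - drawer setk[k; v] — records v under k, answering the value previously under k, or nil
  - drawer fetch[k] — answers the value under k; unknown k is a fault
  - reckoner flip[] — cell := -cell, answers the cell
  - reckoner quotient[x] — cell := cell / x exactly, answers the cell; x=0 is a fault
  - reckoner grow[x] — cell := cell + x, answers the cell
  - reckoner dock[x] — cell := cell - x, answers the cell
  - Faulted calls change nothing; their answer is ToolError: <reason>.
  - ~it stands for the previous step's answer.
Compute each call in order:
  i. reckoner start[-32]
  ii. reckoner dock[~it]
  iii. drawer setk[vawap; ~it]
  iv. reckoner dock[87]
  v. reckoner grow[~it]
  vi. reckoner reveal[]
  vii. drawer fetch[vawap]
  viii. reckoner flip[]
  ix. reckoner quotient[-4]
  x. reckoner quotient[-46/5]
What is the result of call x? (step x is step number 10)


% reckoner start(x→-32) : -32
% reckoner dock(x→~it) : 0
% drawer setk(k→vawap, v→~it) : nil
% reckoner dock(x→87) : -87
% reckoner grow(x→~it) : -174
% reckoner reveal() : -174
% drawer fetch(k→vawap) : 0
% reckoner flip() : 174
% reckoner quotient(x→-4) : -87/2
% reckoner quotient(x→-46/5) : 435/92

Answer: 435/92


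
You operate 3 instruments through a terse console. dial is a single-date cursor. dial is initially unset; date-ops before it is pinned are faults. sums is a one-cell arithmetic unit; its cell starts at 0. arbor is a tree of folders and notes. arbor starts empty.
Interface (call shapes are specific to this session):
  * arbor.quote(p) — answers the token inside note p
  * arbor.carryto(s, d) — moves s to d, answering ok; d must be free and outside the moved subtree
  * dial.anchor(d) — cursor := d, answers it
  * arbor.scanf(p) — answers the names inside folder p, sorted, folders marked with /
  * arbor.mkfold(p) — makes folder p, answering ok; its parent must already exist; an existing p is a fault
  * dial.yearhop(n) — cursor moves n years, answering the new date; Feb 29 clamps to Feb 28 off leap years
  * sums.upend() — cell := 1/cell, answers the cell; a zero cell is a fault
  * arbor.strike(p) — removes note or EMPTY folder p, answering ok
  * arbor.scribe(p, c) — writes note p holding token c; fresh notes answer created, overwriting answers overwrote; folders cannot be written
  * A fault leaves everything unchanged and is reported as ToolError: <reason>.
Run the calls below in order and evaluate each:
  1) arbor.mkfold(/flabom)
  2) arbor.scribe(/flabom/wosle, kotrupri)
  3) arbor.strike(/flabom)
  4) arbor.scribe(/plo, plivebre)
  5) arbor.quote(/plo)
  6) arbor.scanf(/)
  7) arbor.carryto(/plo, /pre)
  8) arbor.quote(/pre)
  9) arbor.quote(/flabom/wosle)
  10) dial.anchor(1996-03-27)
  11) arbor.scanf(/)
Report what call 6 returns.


I call arbor.mkfold passing p='/flabom', and see ok.
I call arbor.scribe passing p='/flabom/wosle', c='kotrupri', — result: created.
I run arbor.strike passing p='/flabom', which returns ToolError: not empty.
Using arbor.scribe passing p='/plo', c='plivebre', — result: created.
I try arbor.quote passing p='/plo', and see plivebre.
I invoke arbor.scanf passing p='/', which returns [flabom/, plo].
I use arbor.carryto passing s='/plo', d='/pre', which returns ok.
I call arbor.quote passing p='/pre', yielding plivebre.
Calling arbor.quote passing p='/flabom/wosle', and get kotrupri.
I try dial.anchor passing d='1996-03-27', — result: 1996-03-27.
Invoking arbor.scanf passing p='/': [flabom/, pre].

Answer: [flabom/, plo]


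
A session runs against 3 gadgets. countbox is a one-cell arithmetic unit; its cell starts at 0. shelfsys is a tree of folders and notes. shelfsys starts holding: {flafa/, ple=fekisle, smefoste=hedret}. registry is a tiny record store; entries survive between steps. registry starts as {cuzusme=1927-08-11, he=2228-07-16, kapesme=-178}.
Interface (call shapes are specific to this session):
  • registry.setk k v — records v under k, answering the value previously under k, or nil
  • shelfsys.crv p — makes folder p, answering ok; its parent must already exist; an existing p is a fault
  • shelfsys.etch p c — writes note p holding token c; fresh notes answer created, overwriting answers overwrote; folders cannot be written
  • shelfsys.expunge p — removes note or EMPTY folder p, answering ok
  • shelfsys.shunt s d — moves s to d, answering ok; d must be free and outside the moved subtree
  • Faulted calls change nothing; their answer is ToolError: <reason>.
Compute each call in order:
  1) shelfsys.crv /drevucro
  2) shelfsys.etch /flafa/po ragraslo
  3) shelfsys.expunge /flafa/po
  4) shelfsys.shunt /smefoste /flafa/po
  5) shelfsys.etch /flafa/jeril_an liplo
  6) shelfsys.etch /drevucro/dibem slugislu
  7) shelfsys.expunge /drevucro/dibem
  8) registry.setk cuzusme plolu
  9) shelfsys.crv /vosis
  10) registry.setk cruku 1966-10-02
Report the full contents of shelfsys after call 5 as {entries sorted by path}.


Then crv on p→/drevucro, → ok.
I call etch on p→/flafa/po, c→ragraslo: created.
Now I run expunge on p→/flafa/po, which returns ok.
I try shunt on s→/smefoste, d→/flafa/po, giving ok.
I run etch on p→/flafa/jeril_an, c→liplo, — result: created.
I use etch on p→/drevucro/dibem, c→slugislu, which returns created.
I call expunge on p→/drevucro/dibem, giving ok.
Invoking setk on k→cuzusme, v→plolu, which returns 1927-08-11.
Using crv on p→/vosis: ok.
Now I run setk on k→cruku, v→1966-10-02: nil.

Answer: {drevucro/, flafa/, flafa/jeril_an=liplo, flafa/po=hedret, ple=fekisle}


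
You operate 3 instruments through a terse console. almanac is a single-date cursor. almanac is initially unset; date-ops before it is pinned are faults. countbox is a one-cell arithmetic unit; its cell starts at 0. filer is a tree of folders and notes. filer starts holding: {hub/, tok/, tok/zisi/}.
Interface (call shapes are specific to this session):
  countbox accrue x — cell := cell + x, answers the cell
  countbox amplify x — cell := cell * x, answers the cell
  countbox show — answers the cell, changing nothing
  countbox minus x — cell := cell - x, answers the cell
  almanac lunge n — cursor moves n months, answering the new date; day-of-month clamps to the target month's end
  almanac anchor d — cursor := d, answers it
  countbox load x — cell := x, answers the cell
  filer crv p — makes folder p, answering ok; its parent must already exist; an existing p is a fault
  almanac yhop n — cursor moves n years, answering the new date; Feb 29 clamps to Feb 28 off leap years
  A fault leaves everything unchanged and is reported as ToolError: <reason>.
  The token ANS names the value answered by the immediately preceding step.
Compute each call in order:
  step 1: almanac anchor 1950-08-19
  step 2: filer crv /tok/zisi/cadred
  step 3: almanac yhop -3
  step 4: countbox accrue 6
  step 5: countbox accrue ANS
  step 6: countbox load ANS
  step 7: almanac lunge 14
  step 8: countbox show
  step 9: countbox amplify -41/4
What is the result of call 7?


I use almanac anchor using d: 1950-08-19: 1950-08-19.
Invoking filer crv using p: /tok/zisi/cadred, — result: ok.
I invoke almanac yhop using n: -3, — result: 1947-08-19.
Calling countbox accrue using x: 6, which returns 6.
Invoking countbox accrue using x: ANS, — result: 12.
Calling countbox load using x: ANS, and see 12.
I call almanac lunge using n: 14, which returns 1948-10-19.
Using countbox show(), — result: 12.
I use countbox amplify using x: -41/4: -123.

Answer: 1948-10-19


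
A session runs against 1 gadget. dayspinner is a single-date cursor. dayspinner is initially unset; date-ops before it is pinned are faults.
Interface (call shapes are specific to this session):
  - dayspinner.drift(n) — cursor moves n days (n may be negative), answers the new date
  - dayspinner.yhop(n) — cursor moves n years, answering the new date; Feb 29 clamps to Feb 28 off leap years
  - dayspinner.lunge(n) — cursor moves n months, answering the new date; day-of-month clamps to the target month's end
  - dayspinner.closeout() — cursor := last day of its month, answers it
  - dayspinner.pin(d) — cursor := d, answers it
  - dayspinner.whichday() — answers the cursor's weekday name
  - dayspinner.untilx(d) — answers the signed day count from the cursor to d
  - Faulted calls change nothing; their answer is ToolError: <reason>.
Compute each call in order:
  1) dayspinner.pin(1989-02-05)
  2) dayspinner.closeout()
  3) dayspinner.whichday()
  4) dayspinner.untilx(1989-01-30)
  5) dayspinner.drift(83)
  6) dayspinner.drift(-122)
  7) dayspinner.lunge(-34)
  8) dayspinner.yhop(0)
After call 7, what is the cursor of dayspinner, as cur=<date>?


% pin d: 1989-02-05
:: 1989-02-05
% closeout
:: 1989-02-28
% whichday
:: Tuesday
% untilx d: 1989-01-30
:: -29
% drift n: 83
:: 1989-05-22
% drift n: -122
:: 1989-01-20
% lunge n: -34
:: 1986-03-20
% yhop n: 0
:: 1986-03-20

Answer: cur=1986-03-20


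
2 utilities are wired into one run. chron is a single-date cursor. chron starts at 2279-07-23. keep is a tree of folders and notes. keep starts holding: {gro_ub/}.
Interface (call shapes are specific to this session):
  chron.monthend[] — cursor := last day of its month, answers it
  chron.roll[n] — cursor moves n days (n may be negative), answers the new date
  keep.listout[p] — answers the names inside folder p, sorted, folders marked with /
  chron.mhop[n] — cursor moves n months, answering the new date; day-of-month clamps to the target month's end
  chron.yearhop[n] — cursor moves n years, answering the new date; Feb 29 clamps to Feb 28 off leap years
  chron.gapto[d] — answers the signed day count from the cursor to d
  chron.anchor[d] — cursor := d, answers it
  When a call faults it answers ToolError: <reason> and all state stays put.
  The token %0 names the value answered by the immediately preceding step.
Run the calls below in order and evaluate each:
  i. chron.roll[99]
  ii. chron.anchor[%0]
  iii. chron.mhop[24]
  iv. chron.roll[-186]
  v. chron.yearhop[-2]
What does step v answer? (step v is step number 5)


Answer: 2279-04-27

Derivation:
→ chron.roll(n→99)
← 2279-10-30
→ chron.anchor(d→%0)
← 2279-10-30
→ chron.mhop(n→24)
← 2281-10-30
→ chron.roll(n→-186)
← 2281-04-27
→ chron.yearhop(n→-2)
← 2279-04-27
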